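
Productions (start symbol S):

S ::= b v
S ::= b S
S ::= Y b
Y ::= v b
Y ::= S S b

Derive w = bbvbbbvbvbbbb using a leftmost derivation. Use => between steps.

S => Yb   [S ::= Y b]
Yb => SSbb   [Y ::= S S b]
SSbb => bSSbb   [S ::= b S]
bSSbb => bbvSbb   [S ::= b v]
bbvSbb => bbvbSbb   [S ::= b S]
bbvbSbb => bbvbbSbb   [S ::= b S]
bbvbbSbb => bbvbbYbbb   [S ::= Y b]
bbvbbYbbb => bbvbbSSbbbb   [Y ::= S S b]
bbvbbSSbbbb => bbvbbbvSbbbb   [S ::= b v]
bbvbbbvSbbbb => bbvbbbvbvbbbb   [S ::= b v]

S=>Yb=>SSbb=>bSSbb=>bbvSbb=>bbvbSbb=>bbvbbSbb=>bbvbbYbbb=>bbvbbSSbbbb=>bbvbbbvSbbbb=>bbvbbbvbvbbbb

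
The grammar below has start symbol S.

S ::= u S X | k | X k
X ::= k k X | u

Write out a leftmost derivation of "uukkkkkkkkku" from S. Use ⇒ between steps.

S ⇒ uSX ⇒ uXkX ⇒ uukX ⇒ uukkkX ⇒ uukkkkkX ⇒ uukkkkkkkX ⇒ uukkkkkkkkkX ⇒ uukkkkkkkkku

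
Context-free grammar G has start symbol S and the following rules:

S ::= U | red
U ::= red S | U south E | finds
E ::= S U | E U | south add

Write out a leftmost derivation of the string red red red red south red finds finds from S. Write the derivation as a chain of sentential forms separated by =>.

S => U => red S => red U => red red S => red red U => red red U south E => red red red S south E => red red red red south E => red red red red south S U => red red red red south U U => red red red red south red S U => red red red red south red U U => red red red red south red finds U => red red red red south red finds finds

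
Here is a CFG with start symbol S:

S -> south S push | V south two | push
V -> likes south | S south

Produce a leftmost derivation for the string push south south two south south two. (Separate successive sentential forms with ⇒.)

S ⇒ V south two ⇒ S south south two ⇒ V south two south south two ⇒ S south south two south south two ⇒ push south south two south south two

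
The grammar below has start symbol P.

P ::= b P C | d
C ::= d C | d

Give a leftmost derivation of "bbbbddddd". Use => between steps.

P => bPC => bbPCC => bbbPCCC => bbbbPCCCC => bbbbdCCCC => bbbbddCCC => bbbbdddCC => bbbbddddC => bbbbddddd

P => bPC   [P ::= b P C]
bPC => bbPCC   [P ::= b P C]
bbPCC => bbbPCCC   [P ::= b P C]
bbbPCCC => bbbbPCCCC   [P ::= b P C]
bbbbPCCCC => bbbbdCCCC   [P ::= d]
bbbbdCCCC => bbbbddCCC   [C ::= d]
bbbbddCCC => bbbbdddCC   [C ::= d]
bbbbdddCC => bbbbddddC   [C ::= d]
bbbbddddC => bbbbddddd   [C ::= d]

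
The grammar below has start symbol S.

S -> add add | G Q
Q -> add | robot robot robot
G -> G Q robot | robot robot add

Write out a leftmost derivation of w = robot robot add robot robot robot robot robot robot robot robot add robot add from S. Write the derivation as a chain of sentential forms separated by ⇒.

S ⇒ G Q   [S -> G Q]
G Q ⇒ G Q robot Q   [G -> G Q robot]
G Q robot Q ⇒ G Q robot Q robot Q   [G -> G Q robot]
G Q robot Q robot Q ⇒ G Q robot Q robot Q robot Q   [G -> G Q robot]
G Q robot Q robot Q robot Q ⇒ robot robot add Q robot Q robot Q robot Q   [G -> robot robot add]
robot robot add Q robot Q robot Q robot Q ⇒ robot robot add robot robot robot robot Q robot Q robot Q   [Q -> robot robot robot]
robot robot add robot robot robot robot Q robot Q robot Q ⇒ robot robot add robot robot robot robot robot robot robot robot Q robot Q   [Q -> robot robot robot]
robot robot add robot robot robot robot robot robot robot robot Q robot Q ⇒ robot robot add robot robot robot robot robot robot robot robot add robot Q   [Q -> add]
robot robot add robot robot robot robot robot robot robot robot add robot Q ⇒ robot robot add robot robot robot robot robot robot robot robot add robot add   [Q -> add]

S ⇒ G Q ⇒ G Q robot Q ⇒ G Q robot Q robot Q ⇒ G Q robot Q robot Q robot Q ⇒ robot robot add Q robot Q robot Q robot Q ⇒ robot robot add robot robot robot robot Q robot Q robot Q ⇒ robot robot add robot robot robot robot robot robot robot robot Q robot Q ⇒ robot robot add robot robot robot robot robot robot robot robot add robot Q ⇒ robot robot add robot robot robot robot robot robot robot robot add robot add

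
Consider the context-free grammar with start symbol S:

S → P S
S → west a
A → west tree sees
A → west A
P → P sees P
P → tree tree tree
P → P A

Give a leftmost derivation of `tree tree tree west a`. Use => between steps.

S => P S   [S → P S]
P S => tree tree tree S   [P → tree tree tree]
tree tree tree S => tree tree tree west a   [S → west a]

S => P S => tree tree tree S => tree tree tree west a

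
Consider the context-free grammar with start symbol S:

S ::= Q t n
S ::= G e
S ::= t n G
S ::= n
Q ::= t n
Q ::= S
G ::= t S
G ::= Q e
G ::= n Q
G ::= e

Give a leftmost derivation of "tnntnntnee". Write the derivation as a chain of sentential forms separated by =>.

S=>tnG=>tnnQ=>tnnS=>tnnGe=>tnnQee=>tnnSee=>tnntnGee=>tnntnnQee=>tnntnntnee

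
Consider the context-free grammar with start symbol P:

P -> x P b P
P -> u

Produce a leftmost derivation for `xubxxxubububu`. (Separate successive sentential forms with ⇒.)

P⇒xPbP⇒xubP⇒xubxPbP⇒xubxxPbPbP⇒xubxxxPbPbPbP⇒xubxxxubPbPbP⇒xubxxxububPbP⇒xubxxxubububP⇒xubxxxubububu

P ⇒ xPbP   [P -> x P b P]
xPbP ⇒ xubP   [P -> u]
xubP ⇒ xubxPbP   [P -> x P b P]
xubxPbP ⇒ xubxxPbPbP   [P -> x P b P]
xubxxPbPbP ⇒ xubxxxPbPbPbP   [P -> x P b P]
xubxxxPbPbPbP ⇒ xubxxxubPbPbP   [P -> u]
xubxxxubPbPbP ⇒ xubxxxububPbP   [P -> u]
xubxxxububPbP ⇒ xubxxxubububP   [P -> u]
xubxxxubububP ⇒ xubxxxubububu   [P -> u]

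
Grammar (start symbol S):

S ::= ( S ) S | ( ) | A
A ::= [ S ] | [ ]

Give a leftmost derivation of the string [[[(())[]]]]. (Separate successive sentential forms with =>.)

S => A   [S ::= A]
A => [S]   [A ::= [ S ]]
[S] => [A]   [S ::= A]
[A] => [[S]]   [A ::= [ S ]]
[[S]] => [[A]]   [S ::= A]
[[A]] => [[[S]]]   [A ::= [ S ]]
[[[S]]] => [[[(S)S]]]   [S ::= ( S ) S]
[[[(S)S]]] => [[[(())S]]]   [S ::= ( )]
[[[(())S]]] => [[[(())A]]]   [S ::= A]
[[[(())A]]] => [[[(())[]]]]   [A ::= [ ]]

S => A => [S] => [A] => [[S]] => [[A]] => [[[S]]] => [[[(S)S]]] => [[[(())S]]] => [[[(())A]]] => [[[(())[]]]]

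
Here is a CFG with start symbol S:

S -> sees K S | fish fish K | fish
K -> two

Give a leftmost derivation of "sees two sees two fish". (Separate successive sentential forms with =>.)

S => sees K S => sees two S => sees two sees K S => sees two sees two S => sees two sees two fish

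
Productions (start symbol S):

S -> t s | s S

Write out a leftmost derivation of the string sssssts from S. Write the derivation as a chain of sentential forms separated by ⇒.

S ⇒ sS   [S -> s S]
sS ⇒ ssS   [S -> s S]
ssS ⇒ sssS   [S -> s S]
sssS ⇒ ssssS   [S -> s S]
ssssS ⇒ sssssS   [S -> s S]
sssssS ⇒ sssssts   [S -> t s]

S ⇒ sS ⇒ ssS ⇒ sssS ⇒ ssssS ⇒ sssssS ⇒ sssssts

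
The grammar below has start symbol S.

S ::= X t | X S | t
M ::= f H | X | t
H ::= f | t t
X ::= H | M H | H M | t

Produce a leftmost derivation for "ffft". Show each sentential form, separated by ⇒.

S ⇒ Xt   [S ::= X t]
Xt ⇒ MHt   [X ::= M H]
MHt ⇒ fHHt   [M ::= f H]
fHHt ⇒ ffHt   [H ::= f]
ffHt ⇒ ffft   [H ::= f]

S⇒Xt⇒MHt⇒fHHt⇒ffHt⇒ffft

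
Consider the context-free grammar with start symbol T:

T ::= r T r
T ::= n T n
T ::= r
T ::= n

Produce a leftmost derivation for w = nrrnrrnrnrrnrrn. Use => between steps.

T => nTn   [T ::= n T n]
nTn => nrTrn   [T ::= r T r]
nrTrn => nrrTrrn   [T ::= r T r]
nrrTrrn => nrrnTnrrn   [T ::= n T n]
nrrnTnrrn => nrrnrTrnrrn   [T ::= r T r]
nrrnrTrnrrn => nrrnrrTrrnrrn   [T ::= r T r]
nrrnrrTrrnrrn => nrrnrrnTnrrnrrn   [T ::= n T n]
nrrnrrnTnrrnrrn => nrrnrrnrnrrnrrn   [T ::= r]

T => nTn => nrTrn => nrrTrrn => nrrnTnrrn => nrrnrTrnrrn => nrrnrrTrrnrrn => nrrnrrnTnrrnrrn => nrrnrrnrnrrnrrn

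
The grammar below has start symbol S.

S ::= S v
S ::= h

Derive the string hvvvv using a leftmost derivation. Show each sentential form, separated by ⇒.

S⇒Sv⇒Svv⇒Svvv⇒Svvvv⇒hvvvv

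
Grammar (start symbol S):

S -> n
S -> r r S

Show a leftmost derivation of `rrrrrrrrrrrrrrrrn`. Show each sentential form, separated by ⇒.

S ⇒ rrS ⇒ rrrrS ⇒ rrrrrrS ⇒ rrrrrrrrS ⇒ rrrrrrrrrrS ⇒ rrrrrrrrrrrrS ⇒ rrrrrrrrrrrrrrS ⇒ rrrrrrrrrrrrrrrrS ⇒ rrrrrrrrrrrrrrrrn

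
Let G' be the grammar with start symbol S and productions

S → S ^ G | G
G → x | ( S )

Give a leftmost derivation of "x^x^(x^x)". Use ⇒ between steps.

S ⇒ S^G   [S → S ^ G]
S^G ⇒ S^G^G   [S → S ^ G]
S^G^G ⇒ G^G^G   [S → G]
G^G^G ⇒ x^G^G   [G → x]
x^G^G ⇒ x^x^G   [G → x]
x^x^G ⇒ x^x^(S)   [G → ( S )]
x^x^(S) ⇒ x^x^(S^G)   [S → S ^ G]
x^x^(S^G) ⇒ x^x^(G^G)   [S → G]
x^x^(G^G) ⇒ x^x^(x^G)   [G → x]
x^x^(x^G) ⇒ x^x^(x^x)   [G → x]

S ⇒ S^G ⇒ S^G^G ⇒ G^G^G ⇒ x^G^G ⇒ x^x^G ⇒ x^x^(S) ⇒ x^x^(S^G) ⇒ x^x^(G^G) ⇒ x^x^(x^G) ⇒ x^x^(x^x)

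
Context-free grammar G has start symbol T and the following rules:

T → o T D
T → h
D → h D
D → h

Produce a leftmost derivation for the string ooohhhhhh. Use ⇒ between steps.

T ⇒ oTD   [T → o T D]
oTD ⇒ ooTDD   [T → o T D]
ooTDD ⇒ oooTDDD   [T → o T D]
oooTDDD ⇒ ooohDDD   [T → h]
ooohDDD ⇒ ooohhDDD   [D → h D]
ooohhDDD ⇒ ooohhhDD   [D → h]
ooohhhDD ⇒ ooohhhhDD   [D → h D]
ooohhhhDD ⇒ ooohhhhhD   [D → h]
ooohhhhhD ⇒ ooohhhhhh   [D → h]

T⇒oTD⇒ooTDD⇒oooTDDD⇒ooohDDD⇒ooohhDDD⇒ooohhhDD⇒ooohhhhDD⇒ooohhhhhD⇒ooohhhhhh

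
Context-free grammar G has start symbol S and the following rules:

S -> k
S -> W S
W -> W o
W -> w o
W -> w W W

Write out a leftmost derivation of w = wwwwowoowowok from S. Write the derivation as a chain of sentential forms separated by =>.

S => WS   [S -> W S]
WS => wWWS   [W -> w W W]
wWWS => wwWWWS   [W -> w W W]
wwWWWS => wwWoWWS   [W -> W o]
wwWoWWS => wwwWWoWWS   [W -> w W W]
wwwWWoWWS => wwwwoWoWWS   [W -> w o]
wwwwoWoWWS => wwwwowooWWS   [W -> w o]
wwwwowooWWS => wwwwowoowoWS   [W -> w o]
wwwwowoowoWS => wwwwowoowowoS   [W -> w o]
wwwwowoowowoS => wwwwowoowowok   [S -> k]

S => WS => wWWS => wwWWWS => wwWoWWS => wwwWWoWWS => wwwwoWoWWS => wwwwowooWWS => wwwwowoowoWS => wwwwowoowowoS => wwwwowoowowok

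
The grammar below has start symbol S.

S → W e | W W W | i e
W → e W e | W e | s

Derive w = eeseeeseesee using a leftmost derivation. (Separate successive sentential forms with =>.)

S => WWW   [S → W W W]
WWW => eWeWW   [W → e W e]
eWeWW => eeWeeWW   [W → e W e]
eeWeeWW => eeseeWW   [W → s]
eeseeWW => eeseeeWeW   [W → e W e]
eeseeeWeW => eeseeeseW   [W → s]
eeseeeseW => eeseeeseeWe   [W → e W e]
eeseeeseeWe => eeseeeseeWee   [W → W e]
eeseeeseeWee => eeseeeseesee   [W → s]

S => WWW => eWeWW => eeWeeWW => eeseeWW => eeseeeWeW => eeseeeseW => eeseeeseeWe => eeseeeseeWee => eeseeeseesee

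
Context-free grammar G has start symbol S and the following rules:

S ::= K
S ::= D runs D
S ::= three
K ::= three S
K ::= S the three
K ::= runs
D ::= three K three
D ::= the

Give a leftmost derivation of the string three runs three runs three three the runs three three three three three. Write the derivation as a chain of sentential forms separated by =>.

S => D runs D   [S ::= D runs D]
D runs D => three K three runs D   [D ::= three K three]
three K three runs D => three runs three runs D   [K ::= runs]
three runs three runs D => three runs three runs three K three   [D ::= three K three]
three runs three runs three K three => three runs three runs three three S three   [K ::= three S]
three runs three runs three three S three => three runs three runs three three D runs D three   [S ::= D runs D]
three runs three runs three three D runs D three => three runs three runs three three the runs D three   [D ::= the]
three runs three runs three three the runs D three => three runs three runs three three the runs three K three three   [D ::= three K three]
three runs three runs three three the runs three K three three => three runs three runs three three the runs three three S three three   [K ::= three S]
three runs three runs three three the runs three three S three three => three runs three runs three three the runs three three three three three   [S ::= three]

S => D runs D => three K three runs D => three runs three runs D => three runs three runs three K three => three runs three runs three three S three => three runs three runs three three D runs D three => three runs three runs three three the runs D three => three runs three runs three three the runs three K three three => three runs three runs three three the runs three three S three three => three runs three runs three three the runs three three three three three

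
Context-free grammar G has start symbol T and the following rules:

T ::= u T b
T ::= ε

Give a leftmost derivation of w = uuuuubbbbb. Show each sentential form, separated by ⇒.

T ⇒ uTb ⇒ uuTbb ⇒ uuuTbbb ⇒ uuuuTbbbb ⇒ uuuuuTbbbbb ⇒ uuuuubbbbb

T ⇒ uTb   [T ::= u T b]
uTb ⇒ uuTbb   [T ::= u T b]
uuTbb ⇒ uuuTbbb   [T ::= u T b]
uuuTbbb ⇒ uuuuTbbbb   [T ::= u T b]
uuuuTbbbb ⇒ uuuuuTbbbbb   [T ::= u T b]
uuuuuTbbbbb ⇒ uuuuubbbbb   [T ::= ε]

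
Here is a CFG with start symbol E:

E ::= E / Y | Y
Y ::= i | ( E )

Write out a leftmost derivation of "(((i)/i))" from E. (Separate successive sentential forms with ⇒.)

E⇒Y⇒(E)⇒(Y)⇒((E))⇒((E/Y))⇒((Y/Y))⇒(((E)/Y))⇒(((Y)/Y))⇒(((i)/Y))⇒(((i)/i))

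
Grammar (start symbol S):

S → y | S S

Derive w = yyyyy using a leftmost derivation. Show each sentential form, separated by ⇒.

S ⇒ SS   [S → S S]
SS ⇒ SSS   [S → S S]
SSS ⇒ SSSS   [S → S S]
SSSS ⇒ SSSSS   [S → S S]
SSSSS ⇒ ySSSS   [S → y]
ySSSS ⇒ yySSS   [S → y]
yySSS ⇒ yyySS   [S → y]
yyySS ⇒ yyyyS   [S → y]
yyyyS ⇒ yyyyy   [S → y]

S ⇒ SS ⇒ SSS ⇒ SSSS ⇒ SSSSS ⇒ ySSSS ⇒ yySSS ⇒ yyySS ⇒ yyyyS ⇒ yyyyy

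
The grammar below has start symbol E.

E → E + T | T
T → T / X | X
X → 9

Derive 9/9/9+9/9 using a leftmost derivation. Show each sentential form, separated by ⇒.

E ⇒ E+T ⇒ T+T ⇒ T/X+T ⇒ T/X/X+T ⇒ X/X/X+T ⇒ 9/X/X+T ⇒ 9/9/X+T ⇒ 9/9/9+T ⇒ 9/9/9+T/X ⇒ 9/9/9+X/X ⇒ 9/9/9+9/X ⇒ 9/9/9+9/9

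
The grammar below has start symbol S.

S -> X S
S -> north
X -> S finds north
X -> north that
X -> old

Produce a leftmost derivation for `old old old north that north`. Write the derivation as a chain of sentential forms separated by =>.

S => X S => old S => old X S => old old S => old old X S => old old old S => old old old X S => old old old north that S => old old old north that north

S => X S   [S -> X S]
X S => old S   [X -> old]
old S => old X S   [S -> X S]
old X S => old old S   [X -> old]
old old S => old old X S   [S -> X S]
old old X S => old old old S   [X -> old]
old old old S => old old old X S   [S -> X S]
old old old X S => old old old north that S   [X -> north that]
old old old north that S => old old old north that north   [S -> north]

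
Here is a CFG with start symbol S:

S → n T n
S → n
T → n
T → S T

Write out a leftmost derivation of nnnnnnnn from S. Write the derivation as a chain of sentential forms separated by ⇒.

S⇒nTn⇒nSTn⇒nnTn⇒nnSTn⇒nnnTnTn⇒nnnSTnTn⇒nnnnTnTn⇒nnnnnnTn⇒nnnnnnnn

S ⇒ nTn   [S → n T n]
nTn ⇒ nSTn   [T → S T]
nSTn ⇒ nnTn   [S → n]
nnTn ⇒ nnSTn   [T → S T]
nnSTn ⇒ nnnTnTn   [S → n T n]
nnnTnTn ⇒ nnnSTnTn   [T → S T]
nnnSTnTn ⇒ nnnnTnTn   [S → n]
nnnnTnTn ⇒ nnnnnnTn   [T → n]
nnnnnnTn ⇒ nnnnnnnn   [T → n]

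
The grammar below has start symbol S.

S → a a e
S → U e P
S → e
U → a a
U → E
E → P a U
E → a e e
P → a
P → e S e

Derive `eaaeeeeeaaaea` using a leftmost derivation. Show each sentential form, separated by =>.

S => UeP   [S → U e P]
UeP => EeP   [U → E]
EeP => PaUeP   [E → P a U]
PaUeP => eSeaUeP   [P → e S e]
eSeaUeP => eUePeaUeP   [S → U e P]
eUePeaUeP => eaaePeaUeP   [U → a a]
eaaePeaUeP => eaaeeSeeaUeP   [P → e S e]
eaaeeSeeaUeP => eaaeeeeeaUeP   [S → e]
eaaeeeeeaUeP => eaaeeeeeaaaeP   [U → a a]
eaaeeeeeaaaeP => eaaeeeeeaaaea   [P → a]

S => UeP => EeP => PaUeP => eSeaUeP => eUePeaUeP => eaaePeaUeP => eaaeeSeeaUeP => eaaeeeeeaUeP => eaaeeeeeaaaeP => eaaeeeeeaaaea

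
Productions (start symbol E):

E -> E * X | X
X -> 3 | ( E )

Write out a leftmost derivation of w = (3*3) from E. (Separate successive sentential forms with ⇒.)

E ⇒ X   [E -> X]
X ⇒ (E)   [X -> ( E )]
(E) ⇒ (E*X)   [E -> E * X]
(E*X) ⇒ (X*X)   [E -> X]
(X*X) ⇒ (3*X)   [X -> 3]
(3*X) ⇒ (3*3)   [X -> 3]

E ⇒ X ⇒ (E) ⇒ (E*X) ⇒ (X*X) ⇒ (3*X) ⇒ (3*3)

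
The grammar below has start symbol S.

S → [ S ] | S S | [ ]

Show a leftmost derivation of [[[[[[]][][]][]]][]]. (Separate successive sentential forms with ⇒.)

S ⇒ [S]   [S → [ S ]]
[S] ⇒ [SS]   [S → S S]
[SS] ⇒ [[S]S]   [S → [ S ]]
[[S]S] ⇒ [[[S]]S]   [S → [ S ]]
[[[S]]S] ⇒ [[[SS]]S]   [S → S S]
[[[SS]]S] ⇒ [[[[S]S]]S]   [S → [ S ]]
[[[[S]S]]S] ⇒ [[[[SS]S]]S]   [S → S S]
[[[[SS]S]]S] ⇒ [[[[[S]S]S]]S]   [S → [ S ]]
[[[[[S]S]S]]S] ⇒ [[[[[[]]S]S]]S]   [S → [ ]]
[[[[[[]]S]S]]S] ⇒ [[[[[[]]SS]S]]S]   [S → S S]
[[[[[[]]SS]S]]S] ⇒ [[[[[[]][]S]S]]S]   [S → [ ]]
[[[[[[]][]S]S]]S] ⇒ [[[[[[]][][]]S]]S]   [S → [ ]]
[[[[[[]][][]]S]]S] ⇒ [[[[[[]][][]][]]]S]   [S → [ ]]
[[[[[[]][][]][]]]S] ⇒ [[[[[[]][][]][]]][]]   [S → [ ]]

S ⇒ [S] ⇒ [SS] ⇒ [[S]S] ⇒ [[[S]]S] ⇒ [[[SS]]S] ⇒ [[[[S]S]]S] ⇒ [[[[SS]S]]S] ⇒ [[[[[S]S]S]]S] ⇒ [[[[[[]]S]S]]S] ⇒ [[[[[[]]SS]S]]S] ⇒ [[[[[[]][]S]S]]S] ⇒ [[[[[[]][][]]S]]S] ⇒ [[[[[[]][][]][]]]S] ⇒ [[[[[[]][][]][]]][]]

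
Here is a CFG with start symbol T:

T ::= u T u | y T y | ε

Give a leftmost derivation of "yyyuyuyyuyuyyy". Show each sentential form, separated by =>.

T => yTy   [T ::= y T y]
yTy => yyTyy   [T ::= y T y]
yyTyy => yyyTyyy   [T ::= y T y]
yyyTyyy => yyyuTuyyy   [T ::= u T u]
yyyuTuyyy => yyyuyTyuyyy   [T ::= y T y]
yyyuyTyuyyy => yyyuyuTuyuyyy   [T ::= u T u]
yyyuyuTuyuyyy => yyyuyuyTyuyuyyy   [T ::= y T y]
yyyuyuyTyuyuyyy => yyyuyuyyuyuyyy   [T ::= ε]

T => yTy => yyTyy => yyyTyyy => yyyuTuyyy => yyyuyTyuyyy => yyyuyuTuyuyyy => yyyuyuyTyuyuyyy => yyyuyuyyuyuyyy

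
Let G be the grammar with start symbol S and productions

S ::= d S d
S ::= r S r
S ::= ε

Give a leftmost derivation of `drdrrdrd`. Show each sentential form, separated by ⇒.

S ⇒ dSd   [S ::= d S d]
dSd ⇒ drSrd   [S ::= r S r]
drSrd ⇒ drdSdrd   [S ::= d S d]
drdSdrd ⇒ drdrSrdrd   [S ::= r S r]
drdrSrdrd ⇒ drdrrdrd   [S ::= ε]

S ⇒ dSd ⇒ drSrd ⇒ drdSdrd ⇒ drdrSrdrd ⇒ drdrrdrd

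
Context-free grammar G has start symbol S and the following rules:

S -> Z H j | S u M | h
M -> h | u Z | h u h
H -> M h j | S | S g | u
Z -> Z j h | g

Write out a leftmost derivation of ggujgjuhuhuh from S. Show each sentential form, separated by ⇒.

S ⇒ SuM ⇒ SuMuM ⇒ ZHjuMuM ⇒ gHjuMuM ⇒ gSgjuMuM ⇒ gZHjgjuMuM ⇒ ggHjgjuMuM ⇒ ggujgjuMuM ⇒ ggujgjuhuhuM ⇒ ggujgjuhuhuh

S ⇒ SuM   [S -> S u M]
SuM ⇒ SuMuM   [S -> S u M]
SuMuM ⇒ ZHjuMuM   [S -> Z H j]
ZHjuMuM ⇒ gHjuMuM   [Z -> g]
gHjuMuM ⇒ gSgjuMuM   [H -> S g]
gSgjuMuM ⇒ gZHjgjuMuM   [S -> Z H j]
gZHjgjuMuM ⇒ ggHjgjuMuM   [Z -> g]
ggHjgjuMuM ⇒ ggujgjuMuM   [H -> u]
ggujgjuMuM ⇒ ggujgjuhuhuM   [M -> h u h]
ggujgjuhuhuM ⇒ ggujgjuhuhuh   [M -> h]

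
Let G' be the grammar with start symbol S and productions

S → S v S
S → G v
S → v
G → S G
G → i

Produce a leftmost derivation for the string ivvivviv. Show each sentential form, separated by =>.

S => SvS => GvvS => ivvS => ivvSvS => ivvGvvS => ivvivvS => ivvivvGv => ivvivviv

S => SvS   [S → S v S]
SvS => GvvS   [S → G v]
GvvS => ivvS   [G → i]
ivvS => ivvSvS   [S → S v S]
ivvSvS => ivvGvvS   [S → G v]
ivvGvvS => ivvivvS   [G → i]
ivvivvS => ivvivvGv   [S → G v]
ivvivvGv => ivvivviv   [G → i]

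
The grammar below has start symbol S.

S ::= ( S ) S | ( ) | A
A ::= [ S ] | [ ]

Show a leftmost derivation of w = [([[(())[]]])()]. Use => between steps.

S=>A=>[S]=>[(S)S]=>[(A)S]=>[([S])S]=>[([A])S]=>[([[S]])S]=>[([[(S)S]])S]=>[([[(())S]])S]=>[([[(())A]])S]=>[([[(())[]]])S]=>[([[(())[]]])()]

S => A   [S ::= A]
A => [S]   [A ::= [ S ]]
[S] => [(S)S]   [S ::= ( S ) S]
[(S)S] => [(A)S]   [S ::= A]
[(A)S] => [([S])S]   [A ::= [ S ]]
[([S])S] => [([A])S]   [S ::= A]
[([A])S] => [([[S]])S]   [A ::= [ S ]]
[([[S]])S] => [([[(S)S]])S]   [S ::= ( S ) S]
[([[(S)S]])S] => [([[(())S]])S]   [S ::= ( )]
[([[(())S]])S] => [([[(())A]])S]   [S ::= A]
[([[(())A]])S] => [([[(())[]]])S]   [A ::= [ ]]
[([[(())[]]])S] => [([[(())[]]])()]   [S ::= ( )]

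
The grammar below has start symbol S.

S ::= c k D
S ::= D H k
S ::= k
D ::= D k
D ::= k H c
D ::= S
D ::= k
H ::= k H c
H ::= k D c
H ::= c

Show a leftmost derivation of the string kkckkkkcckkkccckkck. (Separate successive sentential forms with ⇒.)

S ⇒ DHk   [S ::= D H k]
DHk ⇒ kHcHk   [D ::= k H c]
kHcHk ⇒ kkDccHk   [H ::= k D c]
kkDccHk ⇒ kkDkccHk   [D ::= D k]
kkDkccHk ⇒ kkSkccHk   [D ::= S]
kkSkccHk ⇒ kkckDkccHk   [S ::= c k D]
kkckDkccHk ⇒ kkckDkkccHk   [D ::= D k]
kkckDkkccHk ⇒ kkckkkkccHk   [D ::= k]
kkckkkkccHk ⇒ kkckkkkcckDck   [H ::= k D c]
kkckkkkcckDck ⇒ kkckkkkcckDkck   [D ::= D k]
kkckkkkcckDkck ⇒ kkckkkkcckDkkck   [D ::= D k]
kkckkkkcckDkkck ⇒ kkckkkkcckkHckkck   [D ::= k H c]
kkckkkkcckkHckkck ⇒ kkckkkkcckkkHcckkck   [H ::= k H c]
kkckkkkcckkkHcckkck ⇒ kkckkkkcckkkccckkck   [H ::= c]

S ⇒ DHk ⇒ kHcHk ⇒ kkDccHk ⇒ kkDkccHk ⇒ kkSkccHk ⇒ kkckDkccHk ⇒ kkckDkkccHk ⇒ kkckkkkccHk ⇒ kkckkkkcckDck ⇒ kkckkkkcckDkck ⇒ kkckkkkcckDkkck ⇒ kkckkkkcckkHckkck ⇒ kkckkkkcckkkHcckkck ⇒ kkckkkkcckkkccckkck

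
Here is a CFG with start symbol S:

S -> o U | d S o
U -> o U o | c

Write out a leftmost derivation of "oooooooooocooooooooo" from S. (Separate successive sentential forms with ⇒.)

S ⇒ oU   [S -> o U]
oU ⇒ ooUo   [U -> o U o]
ooUo ⇒ oooUoo   [U -> o U o]
oooUoo ⇒ ooooUooo   [U -> o U o]
ooooUooo ⇒ oooooUoooo   [U -> o U o]
oooooUoooo ⇒ ooooooUooooo   [U -> o U o]
ooooooUooooo ⇒ oooooooUoooooo   [U -> o U o]
oooooooUoooooo ⇒ ooooooooUooooooo   [U -> o U o]
ooooooooUooooooo ⇒ oooooooooUoooooooo   [U -> o U o]
oooooooooUoooooooo ⇒ ooooooooooUooooooooo   [U -> o U o]
ooooooooooUooooooooo ⇒ oooooooooocooooooooo   [U -> c]

S ⇒ oU ⇒ ooUo ⇒ oooUoo ⇒ ooooUooo ⇒ oooooUoooo ⇒ ooooooUooooo ⇒ oooooooUoooooo ⇒ ooooooooUooooooo ⇒ oooooooooUoooooooo ⇒ ooooooooooUooooooooo ⇒ oooooooooocooooooooo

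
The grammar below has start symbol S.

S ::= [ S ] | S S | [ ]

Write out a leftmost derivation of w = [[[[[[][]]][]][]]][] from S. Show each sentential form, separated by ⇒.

S ⇒ SS ⇒ [S]S ⇒ [[S]]S ⇒ [[SS]]S ⇒ [[[S]S]]S ⇒ [[[SS]S]]S ⇒ [[[[S]S]S]]S ⇒ [[[[[S]]S]S]]S ⇒ [[[[[SS]]S]S]]S ⇒ [[[[[[]S]]S]S]]S ⇒ [[[[[[][]]]S]S]]S ⇒ [[[[[[][]]][]]S]]S ⇒ [[[[[[][]]][]][]]]S ⇒ [[[[[[][]]][]][]]][]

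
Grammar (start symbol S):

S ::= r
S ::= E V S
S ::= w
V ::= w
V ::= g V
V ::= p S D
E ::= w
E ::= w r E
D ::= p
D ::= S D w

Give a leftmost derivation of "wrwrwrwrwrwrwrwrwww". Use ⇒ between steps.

S ⇒ EVS ⇒ wrEVS ⇒ wrwrEVS ⇒ wrwrwrEVS ⇒ wrwrwrwrEVS ⇒ wrwrwrwrwrEVS ⇒ wrwrwrwrwrwrEVS ⇒ wrwrwrwrwrwrwrEVS ⇒ wrwrwrwrwrwrwrwrEVS ⇒ wrwrwrwrwrwrwrwrwVS ⇒ wrwrwrwrwrwrwrwrwwS ⇒ wrwrwrwrwrwrwrwrwww

S ⇒ EVS   [S ::= E V S]
EVS ⇒ wrEVS   [E ::= w r E]
wrEVS ⇒ wrwrEVS   [E ::= w r E]
wrwrEVS ⇒ wrwrwrEVS   [E ::= w r E]
wrwrwrEVS ⇒ wrwrwrwrEVS   [E ::= w r E]
wrwrwrwrEVS ⇒ wrwrwrwrwrEVS   [E ::= w r E]
wrwrwrwrwrEVS ⇒ wrwrwrwrwrwrEVS   [E ::= w r E]
wrwrwrwrwrwrEVS ⇒ wrwrwrwrwrwrwrEVS   [E ::= w r E]
wrwrwrwrwrwrwrEVS ⇒ wrwrwrwrwrwrwrwrEVS   [E ::= w r E]
wrwrwrwrwrwrwrwrEVS ⇒ wrwrwrwrwrwrwrwrwVS   [E ::= w]
wrwrwrwrwrwrwrwrwVS ⇒ wrwrwrwrwrwrwrwrwwS   [V ::= w]
wrwrwrwrwrwrwrwrwwS ⇒ wrwrwrwrwrwrwrwrwww   [S ::= w]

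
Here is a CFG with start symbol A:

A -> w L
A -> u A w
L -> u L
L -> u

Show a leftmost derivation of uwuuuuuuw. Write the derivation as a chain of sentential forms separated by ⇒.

A ⇒ uAw ⇒ uwLw ⇒ uwuLw ⇒ uwuuLw ⇒ uwuuuLw ⇒ uwuuuuLw ⇒ uwuuuuuLw ⇒ uwuuuuuuw

A ⇒ uAw   [A -> u A w]
uAw ⇒ uwLw   [A -> w L]
uwLw ⇒ uwuLw   [L -> u L]
uwuLw ⇒ uwuuLw   [L -> u L]
uwuuLw ⇒ uwuuuLw   [L -> u L]
uwuuuLw ⇒ uwuuuuLw   [L -> u L]
uwuuuuLw ⇒ uwuuuuuLw   [L -> u L]
uwuuuuuLw ⇒ uwuuuuuuw   [L -> u]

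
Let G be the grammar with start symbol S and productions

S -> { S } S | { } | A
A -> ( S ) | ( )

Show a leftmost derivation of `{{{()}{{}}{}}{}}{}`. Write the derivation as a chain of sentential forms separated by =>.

S => {S}S => {{S}S}S => {{{S}S}S}S => {{{A}S}S}S => {{{()}S}S}S => {{{()}{S}S}S}S => {{{()}{{}}S}S}S => {{{()}{{}}{}}S}S => {{{()}{{}}{}}{}}S => {{{()}{{}}{}}{}}{}

S => {S}S   [S -> { S } S]
{S}S => {{S}S}S   [S -> { S } S]
{{S}S}S => {{{S}S}S}S   [S -> { S } S]
{{{S}S}S}S => {{{A}S}S}S   [S -> A]
{{{A}S}S}S => {{{()}S}S}S   [A -> ( )]
{{{()}S}S}S => {{{()}{S}S}S}S   [S -> { S } S]
{{{()}{S}S}S}S => {{{()}{{}}S}S}S   [S -> { }]
{{{()}{{}}S}S}S => {{{()}{{}}{}}S}S   [S -> { }]
{{{()}{{}}{}}S}S => {{{()}{{}}{}}{}}S   [S -> { }]
{{{()}{{}}{}}{}}S => {{{()}{{}}{}}{}}{}   [S -> { }]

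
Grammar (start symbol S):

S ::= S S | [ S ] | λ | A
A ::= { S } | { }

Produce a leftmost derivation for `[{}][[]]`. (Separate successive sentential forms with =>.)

S => SS => [S]S => [A]S => [{}]S => [{}][S] => [{}][SS] => [{}][[S]S] => [{}][[]S] => [{}][[]]

S => SS   [S ::= S S]
SS => [S]S   [S ::= [ S ]]
[S]S => [A]S   [S ::= A]
[A]S => [{}]S   [A ::= { }]
[{}]S => [{}][S]   [S ::= [ S ]]
[{}][S] => [{}][SS]   [S ::= S S]
[{}][SS] => [{}][[S]S]   [S ::= [ S ]]
[{}][[S]S] => [{}][[]S]   [S ::= λ]
[{}][[]S] => [{}][[]]   [S ::= λ]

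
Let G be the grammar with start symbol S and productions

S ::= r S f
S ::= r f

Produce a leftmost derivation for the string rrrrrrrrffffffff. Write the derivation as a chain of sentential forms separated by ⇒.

S ⇒ rSf ⇒ rrSff ⇒ rrrSfff ⇒ rrrrSffff ⇒ rrrrrSfffff ⇒ rrrrrrSffffff ⇒ rrrrrrrSfffffff ⇒ rrrrrrrrffffffff

S ⇒ rSf   [S ::= r S f]
rSf ⇒ rrSff   [S ::= r S f]
rrSff ⇒ rrrSfff   [S ::= r S f]
rrrSfff ⇒ rrrrSffff   [S ::= r S f]
rrrrSffff ⇒ rrrrrSfffff   [S ::= r S f]
rrrrrSfffff ⇒ rrrrrrSffffff   [S ::= r S f]
rrrrrrSffffff ⇒ rrrrrrrSfffffff   [S ::= r S f]
rrrrrrrSfffffff ⇒ rrrrrrrrffffffff   [S ::= r f]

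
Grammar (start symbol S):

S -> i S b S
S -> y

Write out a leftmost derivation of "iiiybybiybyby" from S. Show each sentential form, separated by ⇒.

S ⇒ iSbS   [S -> i S b S]
iSbS ⇒ iiSbSbS   [S -> i S b S]
iiSbSbS ⇒ iiiSbSbSbS   [S -> i S b S]
iiiSbSbSbS ⇒ iiiybSbSbS   [S -> y]
iiiybSbSbS ⇒ iiiybybSbS   [S -> y]
iiiybybSbS ⇒ iiiybybiSbSbS   [S -> i S b S]
iiiybybiSbSbS ⇒ iiiybybiybSbS   [S -> y]
iiiybybiybSbS ⇒ iiiybybiybybS   [S -> y]
iiiybybiybybS ⇒ iiiybybiybyby   [S -> y]

S⇒iSbS⇒iiSbSbS⇒iiiSbSbSbS⇒iiiybSbSbS⇒iiiybybSbS⇒iiiybybiSbSbS⇒iiiybybiybSbS⇒iiiybybiybybS⇒iiiybybiybyby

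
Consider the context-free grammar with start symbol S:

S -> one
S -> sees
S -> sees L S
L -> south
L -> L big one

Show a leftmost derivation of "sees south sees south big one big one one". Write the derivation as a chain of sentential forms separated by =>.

S => sees L S => sees south S => sees south sees L S => sees south sees L big one S => sees south sees L big one big one S => sees south sees south big one big one S => sees south sees south big one big one one

S => sees L S   [S -> sees L S]
sees L S => sees south S   [L -> south]
sees south S => sees south sees L S   [S -> sees L S]
sees south sees L S => sees south sees L big one S   [L -> L big one]
sees south sees L big one S => sees south sees L big one big one S   [L -> L big one]
sees south sees L big one big one S => sees south sees south big one big one S   [L -> south]
sees south sees south big one big one S => sees south sees south big one big one one   [S -> one]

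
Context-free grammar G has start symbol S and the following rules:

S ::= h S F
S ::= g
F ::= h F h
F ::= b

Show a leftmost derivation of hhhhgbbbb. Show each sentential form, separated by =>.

S => hSF => hhSFF => hhhSFFF => hhhhSFFFF => hhhhgFFFF => hhhhgbFFF => hhhhgbbFF => hhhhgbbbF => hhhhgbbbb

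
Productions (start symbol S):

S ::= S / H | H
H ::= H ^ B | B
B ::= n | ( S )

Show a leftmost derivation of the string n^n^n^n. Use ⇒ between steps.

S ⇒ H   [S ::= H]
H ⇒ H^B   [H ::= H ^ B]
H^B ⇒ H^B^B   [H ::= H ^ B]
H^B^B ⇒ H^B^B^B   [H ::= H ^ B]
H^B^B^B ⇒ B^B^B^B   [H ::= B]
B^B^B^B ⇒ n^B^B^B   [B ::= n]
n^B^B^B ⇒ n^n^B^B   [B ::= n]
n^n^B^B ⇒ n^n^n^B   [B ::= n]
n^n^n^B ⇒ n^n^n^n   [B ::= n]

S ⇒ H ⇒ H^B ⇒ H^B^B ⇒ H^B^B^B ⇒ B^B^B^B ⇒ n^B^B^B ⇒ n^n^B^B ⇒ n^n^n^B ⇒ n^n^n^n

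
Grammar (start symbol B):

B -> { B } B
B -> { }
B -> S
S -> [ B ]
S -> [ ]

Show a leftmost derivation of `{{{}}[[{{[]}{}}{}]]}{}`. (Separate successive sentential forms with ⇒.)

B ⇒ {B}B   [B -> { B } B]
{B}B ⇒ {{B}B}B   [B -> { B } B]
{{B}B}B ⇒ {{{}}B}B   [B -> { }]
{{{}}B}B ⇒ {{{}}S}B   [B -> S]
{{{}}S}B ⇒ {{{}}[B]}B   [S -> [ B ]]
{{{}}[B]}B ⇒ {{{}}[S]}B   [B -> S]
{{{}}[S]}B ⇒ {{{}}[[B]]}B   [S -> [ B ]]
{{{}}[[B]]}B ⇒ {{{}}[[{B}B]]}B   [B -> { B } B]
{{{}}[[{B}B]]}B ⇒ {{{}}[[{{B}B}B]]}B   [B -> { B } B]
{{{}}[[{{B}B}B]]}B ⇒ {{{}}[[{{S}B}B]]}B   [B -> S]
{{{}}[[{{S}B}B]]}B ⇒ {{{}}[[{{[]}B}B]]}B   [S -> [ ]]
{{{}}[[{{[]}B}B]]}B ⇒ {{{}}[[{{[]}{}}B]]}B   [B -> { }]
{{{}}[[{{[]}{}}B]]}B ⇒ {{{}}[[{{[]}{}}{}]]}B   [B -> { }]
{{{}}[[{{[]}{}}{}]]}B ⇒ {{{}}[[{{[]}{}}{}]]}{}   [B -> { }]

B⇒{B}B⇒{{B}B}B⇒{{{}}B}B⇒{{{}}S}B⇒{{{}}[B]}B⇒{{{}}[S]}B⇒{{{}}[[B]]}B⇒{{{}}[[{B}B]]}B⇒{{{}}[[{{B}B}B]]}B⇒{{{}}[[{{S}B}B]]}B⇒{{{}}[[{{[]}B}B]]}B⇒{{{}}[[{{[]}{}}B]]}B⇒{{{}}[[{{[]}{}}{}]]}B⇒{{{}}[[{{[]}{}}{}]]}{}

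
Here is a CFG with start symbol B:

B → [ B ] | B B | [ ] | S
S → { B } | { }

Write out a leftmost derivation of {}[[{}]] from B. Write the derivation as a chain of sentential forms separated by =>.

B => BB   [B → B B]
BB => SB   [B → S]
SB => {}B   [S → { }]
{}B => {}[B]   [B → [ B ]]
{}[B] => {}[[B]]   [B → [ B ]]
{}[[B]] => {}[[S]]   [B → S]
{}[[S]] => {}[[{}]]   [S → { }]

B => BB => SB => {}B => {}[B] => {}[[B]] => {}[[S]] => {}[[{}]]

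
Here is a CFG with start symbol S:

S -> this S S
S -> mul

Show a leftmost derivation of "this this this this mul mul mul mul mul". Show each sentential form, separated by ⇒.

S ⇒ this S S ⇒ this this S S S ⇒ this this this S S S S ⇒ this this this this S S S S S ⇒ this this this this mul S S S S ⇒ this this this this mul mul S S S ⇒ this this this this mul mul mul S S ⇒ this this this this mul mul mul mul S ⇒ this this this this mul mul mul mul mul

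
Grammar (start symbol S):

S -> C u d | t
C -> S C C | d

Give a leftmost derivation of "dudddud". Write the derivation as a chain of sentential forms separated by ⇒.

S⇒Cud⇒SCCud⇒CudCCud⇒dudCCud⇒duddCud⇒dudddud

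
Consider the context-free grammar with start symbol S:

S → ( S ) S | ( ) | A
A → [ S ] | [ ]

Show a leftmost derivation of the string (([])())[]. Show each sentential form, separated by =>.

S => (S)S   [S → ( S ) S]
(S)S => ((S)S)S   [S → ( S ) S]
((S)S)S => ((A)S)S   [S → A]
((A)S)S => (([])S)S   [A → [ ]]
(([])S)S => (([])())S   [S → ( )]
(([])())S => (([])())A   [S → A]
(([])())A => (([])())[]   [A → [ ]]

S => (S)S => ((S)S)S => ((A)S)S => (([])S)S => (([])())S => (([])())A => (([])())[]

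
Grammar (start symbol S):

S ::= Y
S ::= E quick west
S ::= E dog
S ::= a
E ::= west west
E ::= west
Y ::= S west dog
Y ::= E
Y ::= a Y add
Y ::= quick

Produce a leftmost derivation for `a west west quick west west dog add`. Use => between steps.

S => Y => a Y add => a S west dog add => a E quick west west dog add => a west west quick west west dog add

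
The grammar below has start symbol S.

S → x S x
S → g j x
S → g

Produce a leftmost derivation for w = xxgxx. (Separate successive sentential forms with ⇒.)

S ⇒ xSx ⇒ xxSxx ⇒ xxgxx

S ⇒ xSx   [S → x S x]
xSx ⇒ xxSxx   [S → x S x]
xxSxx ⇒ xxgxx   [S → g]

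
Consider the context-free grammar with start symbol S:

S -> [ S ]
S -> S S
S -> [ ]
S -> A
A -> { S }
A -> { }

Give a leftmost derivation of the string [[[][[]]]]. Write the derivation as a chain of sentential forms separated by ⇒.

S ⇒ [S] ⇒ [[S]] ⇒ [[SS]] ⇒ [[[]S]] ⇒ [[[][S]]] ⇒ [[[][[]]]]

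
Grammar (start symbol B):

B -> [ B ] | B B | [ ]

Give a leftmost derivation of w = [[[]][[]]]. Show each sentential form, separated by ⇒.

B⇒[B]⇒[BB]⇒[[B]B]⇒[[[]]B]⇒[[[]][B]]⇒[[[]][[]]]

B ⇒ [B]   [B -> [ B ]]
[B] ⇒ [BB]   [B -> B B]
[BB] ⇒ [[B]B]   [B -> [ B ]]
[[B]B] ⇒ [[[]]B]   [B -> [ ]]
[[[]]B] ⇒ [[[]][B]]   [B -> [ B ]]
[[[]][B]] ⇒ [[[]][[]]]   [B -> [ ]]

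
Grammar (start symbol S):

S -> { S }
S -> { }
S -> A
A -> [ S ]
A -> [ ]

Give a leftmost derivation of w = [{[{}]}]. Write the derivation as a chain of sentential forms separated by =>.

S => A => [S] => [{S}] => [{A}] => [{[S]}] => [{[{}]}]

S => A   [S -> A]
A => [S]   [A -> [ S ]]
[S] => [{S}]   [S -> { S }]
[{S}] => [{A}]   [S -> A]
[{A}] => [{[S]}]   [A -> [ S ]]
[{[S]}] => [{[{}]}]   [S -> { }]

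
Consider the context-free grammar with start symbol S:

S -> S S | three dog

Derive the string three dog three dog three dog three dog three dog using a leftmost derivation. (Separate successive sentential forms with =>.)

S => S S => S S S => three dog S S => three dog three dog S => three dog three dog S S => three dog three dog S S S => three dog three dog three dog S S => three dog three dog three dog three dog S => three dog three dog three dog three dog three dog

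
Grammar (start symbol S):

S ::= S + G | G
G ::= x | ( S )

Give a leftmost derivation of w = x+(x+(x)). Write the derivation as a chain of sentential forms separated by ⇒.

S ⇒ S+G   [S ::= S + G]
S+G ⇒ G+G   [S ::= G]
G+G ⇒ x+G   [G ::= x]
x+G ⇒ x+(S)   [G ::= ( S )]
x+(S) ⇒ x+(S+G)   [S ::= S + G]
x+(S+G) ⇒ x+(G+G)   [S ::= G]
x+(G+G) ⇒ x+(x+G)   [G ::= x]
x+(x+G) ⇒ x+(x+(S))   [G ::= ( S )]
x+(x+(S)) ⇒ x+(x+(G))   [S ::= G]
x+(x+(G)) ⇒ x+(x+(x))   [G ::= x]

S ⇒ S+G ⇒ G+G ⇒ x+G ⇒ x+(S) ⇒ x+(S+G) ⇒ x+(G+G) ⇒ x+(x+G) ⇒ x+(x+(S)) ⇒ x+(x+(G)) ⇒ x+(x+(x))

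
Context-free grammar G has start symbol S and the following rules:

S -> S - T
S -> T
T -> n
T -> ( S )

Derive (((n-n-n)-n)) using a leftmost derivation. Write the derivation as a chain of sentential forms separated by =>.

S => T   [S -> T]
T => (S)   [T -> ( S )]
(S) => (T)   [S -> T]
(T) => ((S))   [T -> ( S )]
((S)) => ((S-T))   [S -> S - T]
((S-T)) => ((T-T))   [S -> T]
((T-T)) => (((S)-T))   [T -> ( S )]
(((S)-T)) => (((S-T)-T))   [S -> S - T]
(((S-T)-T)) => (((S-T-T)-T))   [S -> S - T]
(((S-T-T)-T)) => (((T-T-T)-T))   [S -> T]
(((T-T-T)-T)) => (((n-T-T)-T))   [T -> n]
(((n-T-T)-T)) => (((n-n-T)-T))   [T -> n]
(((n-n-T)-T)) => (((n-n-n)-T))   [T -> n]
(((n-n-n)-T)) => (((n-n-n)-n))   [T -> n]

S => T => (S) => (T) => ((S)) => ((S-T)) => ((T-T)) => (((S)-T)) => (((S-T)-T)) => (((S-T-T)-T)) => (((T-T-T)-T)) => (((n-T-T)-T)) => (((n-n-T)-T)) => (((n-n-n)-T)) => (((n-n-n)-n))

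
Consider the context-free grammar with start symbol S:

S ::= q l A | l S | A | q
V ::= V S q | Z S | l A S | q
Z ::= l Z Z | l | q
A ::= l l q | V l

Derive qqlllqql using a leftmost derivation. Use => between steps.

S => A => Vl => VSql => qSql => qqlAql => qqlllqql

S => A   [S ::= A]
A => Vl   [A ::= V l]
Vl => VSql   [V ::= V S q]
VSql => qSql   [V ::= q]
qSql => qqlAql   [S ::= q l A]
qqlAql => qqlllqql   [A ::= l l q]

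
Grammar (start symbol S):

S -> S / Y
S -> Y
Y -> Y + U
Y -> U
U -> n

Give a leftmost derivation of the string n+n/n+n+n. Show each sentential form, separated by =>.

S => S/Y   [S -> S / Y]
S/Y => Y/Y   [S -> Y]
Y/Y => Y+U/Y   [Y -> Y + U]
Y+U/Y => U+U/Y   [Y -> U]
U+U/Y => n+U/Y   [U -> n]
n+U/Y => n+n/Y   [U -> n]
n+n/Y => n+n/Y+U   [Y -> Y + U]
n+n/Y+U => n+n/Y+U+U   [Y -> Y + U]
n+n/Y+U+U => n+n/U+U+U   [Y -> U]
n+n/U+U+U => n+n/n+U+U   [U -> n]
n+n/n+U+U => n+n/n+n+U   [U -> n]
n+n/n+n+U => n+n/n+n+n   [U -> n]

S => S/Y => Y/Y => Y+U/Y => U+U/Y => n+U/Y => n+n/Y => n+n/Y+U => n+n/Y+U+U => n+n/U+U+U => n+n/n+U+U => n+n/n+n+U => n+n/n+n+n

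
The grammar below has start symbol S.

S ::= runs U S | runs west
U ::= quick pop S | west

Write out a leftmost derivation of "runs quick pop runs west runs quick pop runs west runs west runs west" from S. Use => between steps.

S => runs U S => runs quick pop S S => runs quick pop runs U S S => runs quick pop runs west S S => runs quick pop runs west runs U S S => runs quick pop runs west runs quick pop S S S => runs quick pop runs west runs quick pop runs west S S => runs quick pop runs west runs quick pop runs west runs west S => runs quick pop runs west runs quick pop runs west runs west runs west

S => runs U S   [S ::= runs U S]
runs U S => runs quick pop S S   [U ::= quick pop S]
runs quick pop S S => runs quick pop runs U S S   [S ::= runs U S]
runs quick pop runs U S S => runs quick pop runs west S S   [U ::= west]
runs quick pop runs west S S => runs quick pop runs west runs U S S   [S ::= runs U S]
runs quick pop runs west runs U S S => runs quick pop runs west runs quick pop S S S   [U ::= quick pop S]
runs quick pop runs west runs quick pop S S S => runs quick pop runs west runs quick pop runs west S S   [S ::= runs west]
runs quick pop runs west runs quick pop runs west S S => runs quick pop runs west runs quick pop runs west runs west S   [S ::= runs west]
runs quick pop runs west runs quick pop runs west runs west S => runs quick pop runs west runs quick pop runs west runs west runs west   [S ::= runs west]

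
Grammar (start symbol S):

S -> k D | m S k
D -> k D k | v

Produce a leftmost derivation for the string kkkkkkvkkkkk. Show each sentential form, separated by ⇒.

S ⇒ kD ⇒ kkDk ⇒ kkkDkk ⇒ kkkkDkkk ⇒ kkkkkDkkkk ⇒ kkkkkkDkkkkk ⇒ kkkkkkvkkkkk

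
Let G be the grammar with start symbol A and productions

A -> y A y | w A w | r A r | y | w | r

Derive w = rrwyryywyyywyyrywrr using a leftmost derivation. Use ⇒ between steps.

A ⇒ rAr ⇒ rrArr ⇒ rrwAwrr ⇒ rrwyAywrr ⇒ rrwyrArywrr ⇒ rrwyryAyrywrr ⇒ rrwyryyAyyrywrr ⇒ rrwyryywAwyyrywrr ⇒ rrwyryywyAywyyrywrr ⇒ rrwyryywyyywyyrywrr

A ⇒ rAr   [A -> r A r]
rAr ⇒ rrArr   [A -> r A r]
rrArr ⇒ rrwAwrr   [A -> w A w]
rrwAwrr ⇒ rrwyAywrr   [A -> y A y]
rrwyAywrr ⇒ rrwyrArywrr   [A -> r A r]
rrwyrArywrr ⇒ rrwyryAyrywrr   [A -> y A y]
rrwyryAyrywrr ⇒ rrwyryyAyyrywrr   [A -> y A y]
rrwyryyAyyrywrr ⇒ rrwyryywAwyyrywrr   [A -> w A w]
rrwyryywAwyyrywrr ⇒ rrwyryywyAywyyrywrr   [A -> y A y]
rrwyryywyAywyyrywrr ⇒ rrwyryywyyywyyrywrr   [A -> y]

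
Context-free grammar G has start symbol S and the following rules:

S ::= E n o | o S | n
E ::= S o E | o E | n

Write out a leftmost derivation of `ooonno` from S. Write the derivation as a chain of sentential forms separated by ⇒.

S ⇒ oS ⇒ ooS ⇒ oooS ⇒ oooEno ⇒ ooonno

S ⇒ oS   [S ::= o S]
oS ⇒ ooS   [S ::= o S]
ooS ⇒ oooS   [S ::= o S]
oooS ⇒ oooEno   [S ::= E n o]
oooEno ⇒ ooonno   [E ::= n]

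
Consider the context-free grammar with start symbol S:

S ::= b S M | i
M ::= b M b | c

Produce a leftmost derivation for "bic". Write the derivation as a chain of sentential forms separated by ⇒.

S ⇒ bSM ⇒ biM ⇒ bic

S ⇒ bSM   [S ::= b S M]
bSM ⇒ biM   [S ::= i]
biM ⇒ bic   [M ::= c]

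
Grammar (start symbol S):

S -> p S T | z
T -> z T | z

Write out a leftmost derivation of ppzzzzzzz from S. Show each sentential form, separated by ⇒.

S ⇒ pST ⇒ ppSTT ⇒ ppzTT ⇒ ppzzTT ⇒ ppzzzTT ⇒ ppzzzzTT ⇒ ppzzzzzTT ⇒ ppzzzzzzT ⇒ ppzzzzzzz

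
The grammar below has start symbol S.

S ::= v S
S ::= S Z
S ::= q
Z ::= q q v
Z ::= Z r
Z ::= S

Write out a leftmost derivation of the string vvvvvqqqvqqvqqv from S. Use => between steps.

S => SZ => SZZ => vSZZ => vvSZZ => vvvSZZ => vvvvSZZ => vvvvSZZZ => vvvvvSZZZ => vvvvvqZZZ => vvvvvqqqvZZ => vvvvvqqqvqqvZ => vvvvvqqqvqqvqqv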